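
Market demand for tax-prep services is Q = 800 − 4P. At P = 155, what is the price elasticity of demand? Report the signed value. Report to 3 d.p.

At P = 155, Q = 180.
dQ/dP = −4.
ε = (dQ/dP)(P/Q) = (-4)(155/180).

-3.444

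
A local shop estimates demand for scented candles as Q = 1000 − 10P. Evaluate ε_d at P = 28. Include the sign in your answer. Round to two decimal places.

At P = 28, Q = 720.
dQ/dP = −10.
ε = (dQ/dP)(P/Q) = (-10)(28/720).

-0.39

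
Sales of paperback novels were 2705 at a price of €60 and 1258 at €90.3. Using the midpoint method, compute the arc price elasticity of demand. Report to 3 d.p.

-1.811

ΔQ = 1258 − 2705 = -1447; ΔP = 90.3 − 60 = 30.3.
Midpoints: P̄ = 75.15, Q̄ = 1981.5.
ε = (ΔQ/ΔP)(P̄/Q̄) = (-1447/30.3)(75.15/1981.5).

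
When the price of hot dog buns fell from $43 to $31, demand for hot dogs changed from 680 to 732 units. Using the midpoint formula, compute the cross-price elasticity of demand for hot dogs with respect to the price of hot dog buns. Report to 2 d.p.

ΔQ_x = 732 − 680 = 52; ΔP_y = 31 − 43 = -12.
Midpoints: P̄_y = 37.00, Q̄_x = 706.0.
ε_xy = (ΔQ_x/ΔP_y)(P̄_y/Q̄_x) = (52/-12)(37.00/706.0).
ε_xy < 0, so the goods are complements.

-0.23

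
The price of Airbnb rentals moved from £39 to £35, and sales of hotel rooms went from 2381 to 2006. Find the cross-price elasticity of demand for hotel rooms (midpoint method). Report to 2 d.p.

1.58

ΔQ_x = 2006 − 2381 = -375; ΔP_y = 35 − 39 = -4.
Midpoints: P̄_y = 37.00, Q̄_x = 2193.5.
ε_xy = (ΔQ_x/ΔP_y)(P̄_y/Q̄_x) = (-375/-4)(37.00/2193.5).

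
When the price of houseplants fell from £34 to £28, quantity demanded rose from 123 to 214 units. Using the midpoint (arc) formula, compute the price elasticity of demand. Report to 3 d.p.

-2.790

ΔQ = 214 − 123 = 91; ΔP = 28 − 34 = -6.
Midpoints: P̄ = 31.00, Q̄ = 168.5.
ε = (ΔQ/ΔP)(P̄/Q̄) = (91/-6)(31.00/168.5).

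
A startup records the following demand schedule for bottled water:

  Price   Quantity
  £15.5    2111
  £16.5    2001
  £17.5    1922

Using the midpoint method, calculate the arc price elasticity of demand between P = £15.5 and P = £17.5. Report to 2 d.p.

At P = 15.5, Q = 2111; at P = 17.5, Q = 1922.
ΔQ = -189, ΔP = 2.0. Midpoints: P̄ = 16.50, Q̄ = 2016.5.
ε = (ΔQ/ΔP)(P̄/Q̄) = (-189/2.0)(16.50/2016.5).

-0.77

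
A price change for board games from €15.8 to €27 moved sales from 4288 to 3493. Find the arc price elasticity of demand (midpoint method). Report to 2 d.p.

-0.39

ΔQ = 3493 − 4288 = -795; ΔP = 27 − 15.8 = 11.2.
Midpoints: P̄ = 21.40, Q̄ = 3890.5.
ε = (ΔQ/ΔP)(P̄/Q̄) = (-795/11.2)(21.40/3890.5).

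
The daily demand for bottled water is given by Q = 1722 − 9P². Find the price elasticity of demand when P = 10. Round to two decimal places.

At P = 10, Q = 822.
dQ/dP = −18P = -180.
ε = (dQ/dP)(P/Q) = (-180)(10/822).
|ε| > 1, so demand is elastic at this price.

-2.19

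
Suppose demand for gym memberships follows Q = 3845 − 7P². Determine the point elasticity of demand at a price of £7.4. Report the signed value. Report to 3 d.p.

At P = 7.4, Q = 3461.680.
dQ/dP = −14P = -103.600.
ε = (dQ/dP)(P/Q) = (-103.600)(7.4/3461.680).

-0.221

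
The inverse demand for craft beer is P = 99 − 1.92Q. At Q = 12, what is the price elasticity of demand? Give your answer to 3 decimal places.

-3.297

At Q = 12, P = 99 − 1.92(12) = 75.96.
dP/dQ = −1.92, so dQ/dP = 1/(−1.92) = -0.521.
ε = (dQ/dP)(P/Q) = (-0.521)(75.96/12).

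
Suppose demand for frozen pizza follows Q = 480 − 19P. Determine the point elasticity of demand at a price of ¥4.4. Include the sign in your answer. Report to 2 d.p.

-0.21

At P = 4.4, Q = 396.400.
dQ/dP = −19.
ε = (dQ/dP)(P/Q) = (-19)(4.4/396.400).
|ε| < 1, so demand is inelastic at this price.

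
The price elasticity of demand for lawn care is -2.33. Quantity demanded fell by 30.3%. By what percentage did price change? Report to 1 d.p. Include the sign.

%ΔP ≈ %ΔQ / ε = (-30.3%)/(-2.33) = 13.00%.

13.0%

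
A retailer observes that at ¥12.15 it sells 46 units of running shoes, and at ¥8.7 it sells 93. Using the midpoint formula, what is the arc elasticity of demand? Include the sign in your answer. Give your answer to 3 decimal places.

ΔQ = 93 − 46 = 47; ΔP = 8.7 − 12.15 = -3.45.
Midpoints: P̄ = 10.43, Q̄ = 69.5.
ε = (ΔQ/ΔP)(P̄/Q̄) = (47/-3.45)(10.43/69.5).

-2.043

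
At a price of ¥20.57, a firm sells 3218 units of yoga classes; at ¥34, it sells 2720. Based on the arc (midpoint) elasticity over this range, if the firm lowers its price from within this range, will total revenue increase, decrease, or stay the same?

decrease

Arc ε = (-498/13.43)(27.29/2969.0) ≈ -0.341.
|ε| = 0.34 < 1, so demand is inelastic. A price cut therefore reduces total revenue.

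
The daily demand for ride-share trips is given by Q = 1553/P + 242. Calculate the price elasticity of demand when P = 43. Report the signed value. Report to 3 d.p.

At P = 43, Q = 278.116.
dQ/dP = −1553/P² = -0.840.
ε = (dQ/dP)(P/Q) = (-0.840)(43/278.116).

-0.130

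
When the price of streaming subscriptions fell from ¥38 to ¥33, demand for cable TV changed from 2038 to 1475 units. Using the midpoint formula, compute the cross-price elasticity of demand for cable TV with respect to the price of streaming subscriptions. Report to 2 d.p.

ΔQ_x = 1475 − 2038 = -563; ΔP_y = 33 − 38 = -5.
Midpoints: P̄_y = 35.50, Q̄_x = 1756.5.
ε_xy = (ΔQ_x/ΔP_y)(P̄_y/Q̄_x) = (-563/-5)(35.50/1756.5).

2.28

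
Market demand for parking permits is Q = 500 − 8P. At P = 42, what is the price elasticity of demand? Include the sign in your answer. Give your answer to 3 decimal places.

-2.049

At P = 42, Q = 164.
dQ/dP = −8.
ε = (dQ/dP)(P/Q) = (-8)(42/164).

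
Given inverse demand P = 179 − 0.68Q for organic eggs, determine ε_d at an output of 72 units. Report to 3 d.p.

At Q = 72, P = 179 − 0.68(72) = 130.04.
dP/dQ = −0.68, so dQ/dP = 1/(−0.68) = -1.471.
ε = (dQ/dP)(P/Q) = (-1.471)(130.04/72).

-2.656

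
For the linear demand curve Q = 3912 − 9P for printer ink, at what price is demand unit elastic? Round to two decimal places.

217.33

For linear demand Q = a − bP, ε = −bP/(a − bP). |ε| = 1 when bP = a − bP, i.e. P = a/(2b).
P = 3912/(2·9) = 3912/18 = 217.3333.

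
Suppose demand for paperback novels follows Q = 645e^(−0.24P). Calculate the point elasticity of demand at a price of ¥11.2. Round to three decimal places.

-2.688

At P = 11.2, Q = 43.871.
dQ/dP = −0.24·645e^(−0.24P) = −0.24Q = -10.529.
ε = (dQ/dP)(P/Q) = (-10.529)(11.2/43.871).
|ε| > 1, so demand is elastic at this price.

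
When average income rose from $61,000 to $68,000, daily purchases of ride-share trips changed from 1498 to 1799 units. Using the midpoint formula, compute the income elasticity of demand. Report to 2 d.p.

ΔQ = 301, ΔI = 7000. Midpoints: Ī = 64,500, Q̄ = 1648.5.
ε_I = (ΔQ/ΔI)(Ī/Q̄) = (301/7000)(64500/1648.5).
ε_I > 0, so the good is normal.

1.68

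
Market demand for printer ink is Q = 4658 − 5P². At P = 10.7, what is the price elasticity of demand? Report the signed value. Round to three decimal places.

-0.280

At P = 10.7, Q = 4085.550.
dQ/dP = −10P = -107.
ε = (dQ/dP)(P/Q) = (-107)(10.7/4085.550).
|ε| < 1, so demand is inelastic at this price.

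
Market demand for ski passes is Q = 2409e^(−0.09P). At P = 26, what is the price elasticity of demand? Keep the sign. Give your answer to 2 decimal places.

At P = 26, Q = 232.053.
dQ/dP = −0.09·2409e^(−0.09P) = −0.09Q = -20.885.
ε = (dQ/dP)(P/Q) = (-20.885)(26/232.053).

-2.34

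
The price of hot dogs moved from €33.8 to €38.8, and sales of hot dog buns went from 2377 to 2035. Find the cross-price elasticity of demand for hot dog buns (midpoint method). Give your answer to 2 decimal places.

-1.13

ΔQ_x = 2035 − 2377 = -342; ΔP_y = 38.8 − 33.8 = 5.
Midpoints: P̄_y = 36.30, Q̄_x = 2206.0.
ε_xy = (ΔQ_x/ΔP_y)(P̄_y/Q̄_x) = (-342/5)(36.30/2206.0).
ε_xy < 0, so the goods are complements.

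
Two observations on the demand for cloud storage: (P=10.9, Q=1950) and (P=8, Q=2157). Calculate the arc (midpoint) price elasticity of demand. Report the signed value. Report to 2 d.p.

ΔQ = 2157 − 1950 = 207; ΔP = 8 − 10.9 = -2.9.
Midpoints: P̄ = 9.45, Q̄ = 2053.5.
ε = (ΔQ/ΔP)(P̄/Q̄) = (207/-2.9)(9.45/2053.5).

-0.33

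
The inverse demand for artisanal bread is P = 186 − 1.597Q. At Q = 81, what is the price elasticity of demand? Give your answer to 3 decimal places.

-0.438

At Q = 81, P = 186 − 1.597(81) = 56.64.
dP/dQ = −1.597, so dQ/dP = 1/(−1.597) = -0.626.
ε = (dQ/dP)(P/Q) = (-0.626)(56.64/81).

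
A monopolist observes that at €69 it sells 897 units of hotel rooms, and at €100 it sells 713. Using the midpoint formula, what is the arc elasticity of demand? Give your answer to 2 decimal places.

ΔQ = 713 − 897 = -184; ΔP = 100 − 69 = 31.
Midpoints: P̄ = 84.50, Q̄ = 805.0.
ε = (ΔQ/ΔP)(P̄/Q̄) = (-184/31)(84.50/805.0).

-0.62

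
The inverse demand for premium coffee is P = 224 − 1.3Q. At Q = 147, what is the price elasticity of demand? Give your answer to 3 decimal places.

-0.172

At Q = 147, P = 224 − 1.3(147) = 32.90.
dP/dQ = −1.3, so dQ/dP = 1/(−1.3) = -0.769.
ε = (dQ/dP)(P/Q) = (-0.769)(32.90/147).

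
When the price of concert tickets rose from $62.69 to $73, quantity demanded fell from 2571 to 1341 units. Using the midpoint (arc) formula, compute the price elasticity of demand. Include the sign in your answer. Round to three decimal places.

-4.138

ΔQ = 1341 − 2571 = -1230; ΔP = 73 − 62.69 = 10.31.
Midpoints: P̄ = 67.84, Q̄ = 1956.0.
ε = (ΔQ/ΔP)(P̄/Q̄) = (-1230/10.31)(67.84/1956.0).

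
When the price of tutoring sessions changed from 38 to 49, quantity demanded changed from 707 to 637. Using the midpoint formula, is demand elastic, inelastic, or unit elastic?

Arc ε ≈ -0.412.
|ε| = 0.41 < 1.

inelastic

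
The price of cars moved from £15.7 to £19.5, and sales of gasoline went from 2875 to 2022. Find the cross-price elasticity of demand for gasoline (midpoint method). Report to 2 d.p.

ΔQ_x = 2022 − 2875 = -853; ΔP_y = 19.5 − 15.7 = 3.8.
Midpoints: P̄_y = 17.60, Q̄_x = 2448.5.
ε_xy = (ΔQ_x/ΔP_y)(P̄_y/Q̄_x) = (-853/3.8)(17.60/2448.5).
ε_xy < 0, so the goods are complements.

-1.61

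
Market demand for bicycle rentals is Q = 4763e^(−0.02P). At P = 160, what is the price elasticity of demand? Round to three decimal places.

-3.200

At P = 160, Q = 194.150.
dQ/dP = −0.02·4763e^(−0.02P) = −0.02Q = -3.883.
ε = (dQ/dP)(P/Q) = (-3.883)(160/194.150).
|ε| > 1, so demand is elastic at this price.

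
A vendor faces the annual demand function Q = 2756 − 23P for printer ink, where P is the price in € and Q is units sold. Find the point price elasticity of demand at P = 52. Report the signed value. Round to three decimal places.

At P = 52, Q = 1560.
dQ/dP = −23.
ε = (dQ/dP)(P/Q) = (-23)(52/1560).
|ε| < 1, so demand is inelastic at this price.

-0.767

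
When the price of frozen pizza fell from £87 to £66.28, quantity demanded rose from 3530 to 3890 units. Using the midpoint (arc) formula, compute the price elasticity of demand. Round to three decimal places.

ΔQ = 3890 − 3530 = 360; ΔP = 66.28 − 87 = -20.72.
Midpoints: P̄ = 76.64, Q̄ = 3710.0.
ε = (ΔQ/ΔP)(P̄/Q̄) = (360/-20.72)(76.64/3710.0).

-0.359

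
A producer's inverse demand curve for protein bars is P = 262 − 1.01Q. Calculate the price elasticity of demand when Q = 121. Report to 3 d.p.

-1.144

At Q = 121, P = 262 − 1.01(121) = 139.79.
dP/dQ = −1.01, so dQ/dP = 1/(−1.01) = -0.990.
ε = (dQ/dP)(P/Q) = (-0.990)(139.79/121).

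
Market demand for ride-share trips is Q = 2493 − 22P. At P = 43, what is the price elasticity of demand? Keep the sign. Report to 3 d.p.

-0.612

At P = 43, Q = 1547.
dQ/dP = −22.
ε = (dQ/dP)(P/Q) = (-22)(43/1547).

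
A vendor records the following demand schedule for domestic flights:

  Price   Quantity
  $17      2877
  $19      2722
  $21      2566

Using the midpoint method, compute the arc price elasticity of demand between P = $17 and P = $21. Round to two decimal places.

-0.54

At P = 17, Q = 2877; at P = 21, Q = 2566.
ΔQ = -311, ΔP = 4. Midpoints: P̄ = 19.00, Q̄ = 2721.5.
ε = (ΔQ/ΔP)(P̄/Q̄) = (-311/4)(19.00/2721.5).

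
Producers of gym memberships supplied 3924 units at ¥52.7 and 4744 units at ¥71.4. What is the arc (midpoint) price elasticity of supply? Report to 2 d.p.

ΔQ = 4744 − 3924 = 820; ΔP = 71.4 − 52.7 = 18.7.
Midpoints: P̄ = 62.05, Q̄ = 4334.0.
ε_s = (ΔQ/ΔP)(P̄/Q̄) = (820/18.7)(62.05/4334.0).

0.63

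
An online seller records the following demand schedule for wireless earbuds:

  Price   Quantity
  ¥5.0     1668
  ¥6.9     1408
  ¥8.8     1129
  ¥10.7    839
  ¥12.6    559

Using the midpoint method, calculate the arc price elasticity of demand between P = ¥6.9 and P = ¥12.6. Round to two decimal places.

-1.48

At P = 6.9, Q = 1408; at P = 12.6, Q = 559.
ΔQ = -849, ΔP = 5.7. Midpoints: P̄ = 9.75, Q̄ = 983.5.
ε = (ΔQ/ΔP)(P̄/Q̄) = (-849/5.7)(9.75/983.5).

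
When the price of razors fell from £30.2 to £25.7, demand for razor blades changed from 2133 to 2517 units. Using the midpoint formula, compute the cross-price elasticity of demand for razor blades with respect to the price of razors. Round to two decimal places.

ΔQ_x = 2517 − 2133 = 384; ΔP_y = 25.7 − 30.2 = -4.5.
Midpoints: P̄_y = 27.95, Q̄_x = 2325.0.
ε_xy = (ΔQ_x/ΔP_y)(P̄_y/Q̄_x) = (384/-4.5)(27.95/2325.0).

-1.03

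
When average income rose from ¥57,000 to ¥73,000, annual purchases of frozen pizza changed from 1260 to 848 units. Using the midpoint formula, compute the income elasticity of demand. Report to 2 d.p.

-1.59

ΔQ = -412, ΔI = 16000. Midpoints: Ī = 65,000, Q̄ = 1054.0.
ε_I = (ΔQ/ΔI)(Ī/Q̄) = (-412/16000)(65000/1054.0).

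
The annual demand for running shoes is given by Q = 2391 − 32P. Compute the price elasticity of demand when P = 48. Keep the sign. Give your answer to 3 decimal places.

At P = 48, Q = 855.
dQ/dP = −32.
ε = (dQ/dP)(P/Q) = (-32)(48/855).

-1.796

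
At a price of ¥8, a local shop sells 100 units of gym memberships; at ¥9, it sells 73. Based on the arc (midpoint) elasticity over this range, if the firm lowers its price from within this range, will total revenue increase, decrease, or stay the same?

Arc ε = (-27/1)(8.50/86.5) ≈ -2.653.
|ε| = 2.65 > 1, so demand is elastic. A price cut therefore raises total revenue.

increase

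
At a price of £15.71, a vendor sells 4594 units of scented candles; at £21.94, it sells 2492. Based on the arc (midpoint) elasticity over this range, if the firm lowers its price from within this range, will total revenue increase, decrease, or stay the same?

increase

Arc ε = (-2102/6.23)(18.83/3543.0) ≈ -1.793.
|ε| = 1.79 > 1, so demand is elastic. A price cut therefore raises total revenue.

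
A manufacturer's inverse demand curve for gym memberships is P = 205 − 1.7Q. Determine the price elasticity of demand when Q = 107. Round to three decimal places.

-0.127

At Q = 107, P = 205 − 1.7(107) = 23.10.
dP/dQ = −1.7, so dQ/dP = 1/(−1.7) = -0.588.
ε = (dQ/dP)(P/Q) = (-0.588)(23.10/107).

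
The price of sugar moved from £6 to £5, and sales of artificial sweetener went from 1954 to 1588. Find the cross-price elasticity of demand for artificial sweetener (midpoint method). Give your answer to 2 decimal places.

ΔQ_x = 1588 − 1954 = -366; ΔP_y = 5 − 6 = -1.
Midpoints: P̄_y = 5.50, Q̄_x = 1771.0.
ε_xy = (ΔQ_x/ΔP_y)(P̄_y/Q̄_x) = (-366/-1)(5.50/1771.0).
ε_xy > 0, so the goods are substitutes.

1.14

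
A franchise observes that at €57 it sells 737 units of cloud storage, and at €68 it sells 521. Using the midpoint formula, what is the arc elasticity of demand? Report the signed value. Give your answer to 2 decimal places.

-1.95

ΔQ = 521 − 737 = -216; ΔP = 68 − 57 = 11.
Midpoints: P̄ = 62.50, Q̄ = 629.0.
ε = (ΔQ/ΔP)(P̄/Q̄) = (-216/11)(62.50/629.0).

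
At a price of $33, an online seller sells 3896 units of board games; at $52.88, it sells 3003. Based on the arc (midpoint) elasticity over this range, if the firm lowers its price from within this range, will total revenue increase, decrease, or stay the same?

Arc ε = (-893/19.88)(42.94/3449.5) ≈ -0.559.
|ε| = 0.56 < 1, so demand is inelastic. A price cut therefore reduces total revenue.

decrease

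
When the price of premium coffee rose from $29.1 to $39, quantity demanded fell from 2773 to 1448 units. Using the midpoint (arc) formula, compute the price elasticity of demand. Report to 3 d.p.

ΔQ = 1448 − 2773 = -1325; ΔP = 39 − 29.1 = 9.9.
Midpoints: P̄ = 34.05, Q̄ = 2110.5.
ε = (ΔQ/ΔP)(P̄/Q̄) = (-1325/9.9)(34.05/2110.5).

-2.159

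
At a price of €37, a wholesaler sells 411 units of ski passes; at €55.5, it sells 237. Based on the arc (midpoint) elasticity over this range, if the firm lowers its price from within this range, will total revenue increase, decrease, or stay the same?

Arc ε = (-174/18.5)(46.25/324.0) ≈ -1.343.
|ε| = 1.34 > 1, so demand is elastic. A price cut therefore raises total revenue.

increase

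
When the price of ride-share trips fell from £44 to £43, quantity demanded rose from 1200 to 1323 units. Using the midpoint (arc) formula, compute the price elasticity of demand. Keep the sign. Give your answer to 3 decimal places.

-4.241

ΔQ = 1323 − 1200 = 123; ΔP = 43 − 44 = -1.
Midpoints: P̄ = 43.50, Q̄ = 1261.5.
ε = (ΔQ/ΔP)(P̄/Q̄) = (123/-1)(43.50/1261.5).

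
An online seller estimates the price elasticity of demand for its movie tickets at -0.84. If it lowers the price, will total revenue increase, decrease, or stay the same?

decrease

|ε| = 0.84 < 1, so demand is inelastic. A price cut therefore reduces total revenue.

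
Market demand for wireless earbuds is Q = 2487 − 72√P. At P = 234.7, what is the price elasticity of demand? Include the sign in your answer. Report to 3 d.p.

At P = 234.7, Q = 1383.966.
dQ/dP = −72/(2√P) = -2.350.
ε = (dQ/dP)(P/Q) = (-2.350)(234.7/1383.966).

-0.399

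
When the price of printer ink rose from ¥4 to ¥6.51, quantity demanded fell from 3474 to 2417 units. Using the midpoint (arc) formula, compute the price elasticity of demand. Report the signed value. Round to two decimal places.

-0.75

ΔQ = 2417 − 3474 = -1057; ΔP = 6.51 − 4 = 2.51.
Midpoints: P̄ = 5.25, Q̄ = 2945.5.
ε = (ΔQ/ΔP)(P̄/Q̄) = (-1057/2.51)(5.25/2945.5).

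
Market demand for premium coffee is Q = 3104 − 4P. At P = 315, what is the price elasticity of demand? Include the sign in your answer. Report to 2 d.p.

-0.68

At P = 315, Q = 1844.
dQ/dP = −4.
ε = (dQ/dP)(P/Q) = (-4)(315/1844).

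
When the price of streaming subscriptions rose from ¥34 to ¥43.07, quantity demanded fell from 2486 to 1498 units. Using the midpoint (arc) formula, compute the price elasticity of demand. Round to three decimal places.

-2.107

ΔQ = 1498 − 2486 = -988; ΔP = 43.07 − 34 = 9.07.
Midpoints: P̄ = 38.53, Q̄ = 1992.0.
ε = (ΔQ/ΔP)(P̄/Q̄) = (-988/9.07)(38.53/1992.0).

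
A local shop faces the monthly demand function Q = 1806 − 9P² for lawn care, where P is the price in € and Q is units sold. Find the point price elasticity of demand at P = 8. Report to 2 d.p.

At P = 8, Q = 1230.
dQ/dP = −18P = -144.
ε = (dQ/dP)(P/Q) = (-144)(8/1230).

-0.94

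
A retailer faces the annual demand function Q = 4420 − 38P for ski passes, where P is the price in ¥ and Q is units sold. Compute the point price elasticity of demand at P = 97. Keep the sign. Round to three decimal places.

-5.022

At P = 97, Q = 734.
dQ/dP = −38.
ε = (dQ/dP)(P/Q) = (-38)(97/734).
|ε| > 1, so demand is elastic at this price.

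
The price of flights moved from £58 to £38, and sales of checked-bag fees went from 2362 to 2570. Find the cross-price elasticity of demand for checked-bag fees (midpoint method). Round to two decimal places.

-0.20

ΔQ_x = 2570 − 2362 = 208; ΔP_y = 38 − 58 = -20.
Midpoints: P̄_y = 48.00, Q̄_x = 2466.0.
ε_xy = (ΔQ_x/ΔP_y)(P̄_y/Q̄_x) = (208/-20)(48.00/2466.0).
ε_xy < 0, so the goods are complements.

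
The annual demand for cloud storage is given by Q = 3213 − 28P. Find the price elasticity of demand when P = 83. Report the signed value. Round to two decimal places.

-2.61

At P = 83, Q = 889.
dQ/dP = −28.
ε = (dQ/dP)(P/Q) = (-28)(83/889).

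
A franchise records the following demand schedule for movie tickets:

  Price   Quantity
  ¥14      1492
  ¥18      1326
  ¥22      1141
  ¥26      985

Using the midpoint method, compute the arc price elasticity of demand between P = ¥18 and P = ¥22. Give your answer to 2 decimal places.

At P = 18, Q = 1326; at P = 22, Q = 1141.
ΔQ = -185, ΔP = 4. Midpoints: P̄ = 20.00, Q̄ = 1233.5.
ε = (ΔQ/ΔP)(P̄/Q̄) = (-185/4)(20.00/1233.5).

-0.75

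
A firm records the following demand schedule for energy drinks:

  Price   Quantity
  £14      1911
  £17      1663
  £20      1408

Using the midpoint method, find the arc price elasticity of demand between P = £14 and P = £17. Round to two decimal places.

-0.72

At P = 14, Q = 1911; at P = 17, Q = 1663.
ΔQ = -248, ΔP = 3. Midpoints: P̄ = 15.50, Q̄ = 1787.0.
ε = (ΔQ/ΔP)(P̄/Q̄) = (-248/3)(15.50/1787.0).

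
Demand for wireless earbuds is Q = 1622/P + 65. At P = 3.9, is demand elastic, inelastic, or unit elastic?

Q = 480.897, dQ/dP = -106.640.
ε = (dQ/dP)(P/Q) ≈ -0.865.
|ε| = 0.86 < 1.

inelastic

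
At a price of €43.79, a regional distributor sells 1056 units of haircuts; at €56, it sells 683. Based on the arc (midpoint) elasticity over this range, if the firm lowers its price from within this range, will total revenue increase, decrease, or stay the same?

increase

Arc ε = (-373/12.21)(49.89/869.5) ≈ -1.753.
|ε| = 1.75 > 1, so demand is elastic. A price cut therefore raises total revenue.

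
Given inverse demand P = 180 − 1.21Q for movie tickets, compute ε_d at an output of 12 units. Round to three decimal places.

-11.397

At Q = 12, P = 180 − 1.21(12) = 165.48.
dP/dQ = −1.21, so dQ/dP = 1/(−1.21) = -0.826.
ε = (dQ/dP)(P/Q) = (-0.826)(165.48/12).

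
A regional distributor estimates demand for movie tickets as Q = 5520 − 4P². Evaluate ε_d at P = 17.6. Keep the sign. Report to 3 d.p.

At P = 17.6, Q = 4280.960.
dQ/dP = −8P = -140.800.
ε = (dQ/dP)(P/Q) = (-140.800)(17.6/4280.960).

-0.579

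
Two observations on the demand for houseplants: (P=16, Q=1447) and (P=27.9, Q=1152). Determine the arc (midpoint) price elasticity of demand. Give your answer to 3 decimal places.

ΔQ = 1152 − 1447 = -295; ΔP = 27.9 − 16 = 11.9.
Midpoints: P̄ = 21.95, Q̄ = 1299.5.
ε = (ΔQ/ΔP)(P̄/Q̄) = (-295/11.9)(21.95/1299.5).

-0.419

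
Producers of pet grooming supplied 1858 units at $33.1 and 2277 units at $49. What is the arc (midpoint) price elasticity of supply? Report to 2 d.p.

ΔQ = 2277 − 1858 = 419; ΔP = 49 − 33.1 = 15.9.
Midpoints: P̄ = 41.05, Q̄ = 2067.5.
ε_s = (ΔQ/ΔP)(P̄/Q̄) = (419/15.9)(41.05/2067.5).

0.52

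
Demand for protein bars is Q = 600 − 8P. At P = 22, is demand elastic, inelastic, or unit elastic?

Q = 424, dQ/dP = -8.
ε = (dQ/dP)(P/Q) ≈ -0.415.
|ε| = 0.42 < 1.

inelastic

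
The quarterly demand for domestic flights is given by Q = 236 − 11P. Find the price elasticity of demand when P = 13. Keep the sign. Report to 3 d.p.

-1.538

At P = 13, Q = 93.
dQ/dP = −11.
ε = (dQ/dP)(P/Q) = (-11)(13/93).
|ε| > 1, so demand is elastic at this price.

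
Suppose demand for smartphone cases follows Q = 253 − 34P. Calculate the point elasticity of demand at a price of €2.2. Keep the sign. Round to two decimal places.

At P = 2.2, Q = 178.200.
dQ/dP = −34.
ε = (dQ/dP)(P/Q) = (-34)(2.2/178.200).
|ε| < 1, so demand is inelastic at this price.

-0.42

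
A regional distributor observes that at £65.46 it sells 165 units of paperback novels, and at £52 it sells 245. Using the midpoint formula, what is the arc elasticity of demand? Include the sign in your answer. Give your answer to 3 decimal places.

-1.703

ΔQ = 245 − 165 = 80; ΔP = 52 − 65.46 = -13.46.
Midpoints: P̄ = 58.73, Q̄ = 205.0.
ε = (ΔQ/ΔP)(P̄/Q̄) = (80/-13.46)(58.73/205.0).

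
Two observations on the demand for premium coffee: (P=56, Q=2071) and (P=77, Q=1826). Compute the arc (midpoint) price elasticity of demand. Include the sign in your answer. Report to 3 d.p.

-0.398

ΔQ = 1826 − 2071 = -245; ΔP = 77 − 56 = 21.
Midpoints: P̄ = 66.50, Q̄ = 1948.5.
ε = (ΔQ/ΔP)(P̄/Q̄) = (-245/21)(66.50/1948.5).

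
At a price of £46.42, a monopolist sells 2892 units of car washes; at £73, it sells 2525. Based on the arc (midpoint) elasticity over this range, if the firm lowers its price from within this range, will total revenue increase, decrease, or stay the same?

decrease

Arc ε = (-367/26.58)(59.71/2708.5) ≈ -0.304.
|ε| = 0.30 < 1, so demand is inelastic. A price cut therefore reduces total revenue.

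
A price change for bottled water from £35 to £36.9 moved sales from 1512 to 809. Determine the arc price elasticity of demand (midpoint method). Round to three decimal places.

ΔQ = 809 − 1512 = -703; ΔP = 36.9 − 35 = 1.9.
Midpoints: P̄ = 35.95, Q̄ = 1160.5.
ε = (ΔQ/ΔP)(P̄/Q̄) = (-703/1.9)(35.95/1160.5).

-11.462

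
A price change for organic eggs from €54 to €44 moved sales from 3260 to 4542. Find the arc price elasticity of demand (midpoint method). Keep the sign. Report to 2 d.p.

ΔQ = 4542 − 3260 = 1282; ΔP = 44 − 54 = -10.
Midpoints: P̄ = 49.00, Q̄ = 3901.0.
ε = (ΔQ/ΔP)(P̄/Q̄) = (1282/-10)(49.00/3901.0).

-1.61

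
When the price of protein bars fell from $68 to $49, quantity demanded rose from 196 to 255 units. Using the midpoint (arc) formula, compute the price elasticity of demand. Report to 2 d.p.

-0.81

ΔQ = 255 − 196 = 59; ΔP = 49 − 68 = -19.
Midpoints: P̄ = 58.50, Q̄ = 225.5.
ε = (ΔQ/ΔP)(P̄/Q̄) = (59/-19)(58.50/225.5).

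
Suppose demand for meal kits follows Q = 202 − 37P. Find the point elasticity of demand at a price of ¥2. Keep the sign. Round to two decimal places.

-0.58

At P = 2, Q = 128.
dQ/dP = −37.
ε = (dQ/dP)(P/Q) = (-37)(2/128).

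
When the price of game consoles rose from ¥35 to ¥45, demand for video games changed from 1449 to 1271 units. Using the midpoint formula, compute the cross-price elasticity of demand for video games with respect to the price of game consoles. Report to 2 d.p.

-0.52

ΔQ_x = 1271 − 1449 = -178; ΔP_y = 45 − 35 = 10.
Midpoints: P̄_y = 40.00, Q̄_x = 1360.0.
ε_xy = (ΔQ_x/ΔP_y)(P̄_y/Q̄_x) = (-178/10)(40.00/1360.0).
ε_xy < 0, so the goods are complements.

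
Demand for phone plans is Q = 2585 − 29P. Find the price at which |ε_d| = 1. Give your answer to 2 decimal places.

44.57

For linear demand Q = a − bP, ε = −bP/(a − bP). |ε| = 1 when bP = a − bP, i.e. P = a/(2b).
P = 2585/(2·29) = 2585/58 = 44.5690.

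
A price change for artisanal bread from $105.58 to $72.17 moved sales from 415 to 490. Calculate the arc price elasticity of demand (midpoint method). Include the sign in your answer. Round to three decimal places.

ΔQ = 490 − 415 = 75; ΔP = 72.17 − 105.58 = -33.41.
Midpoints: P̄ = 88.88, Q̄ = 452.5.
ε = (ΔQ/ΔP)(P̄/Q̄) = (75/-33.41)(88.88/452.5).

-0.441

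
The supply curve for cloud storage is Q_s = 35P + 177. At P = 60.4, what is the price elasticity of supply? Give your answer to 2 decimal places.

0.92

At P = 60.4, Q_s = 2291.
dQ_s/dP = 35.
ε_s = (dQ_s/dP)(P/Q_s) = (35)(60.4/2291).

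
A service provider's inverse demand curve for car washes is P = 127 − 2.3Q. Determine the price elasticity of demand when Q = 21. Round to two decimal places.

At Q = 21, P = 127 − 2.3(21) = 78.70.
dP/dQ = −2.3, so dQ/dP = 1/(−2.3) = -0.435.
ε = (dQ/dP)(P/Q) = (-0.435)(78.70/21).

-1.63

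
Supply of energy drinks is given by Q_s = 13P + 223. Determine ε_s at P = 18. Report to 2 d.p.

0.51

At P = 18, Q_s = 457.
dQ_s/dP = 13.
ε_s = (dQ_s/dP)(P/Q_s) = (13)(18/457).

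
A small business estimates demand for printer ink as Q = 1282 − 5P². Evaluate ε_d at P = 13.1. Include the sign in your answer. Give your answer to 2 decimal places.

-4.05

At P = 13.1, Q = 423.950.
dQ/dP = −10P = -131.
ε = (dQ/dP)(P/Q) = (-131)(13.1/423.950).
|ε| > 1, so demand is elastic at this price.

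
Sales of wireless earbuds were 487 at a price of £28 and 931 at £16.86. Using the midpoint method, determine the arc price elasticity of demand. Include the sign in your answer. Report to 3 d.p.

ΔQ = 931 − 487 = 444; ΔP = 16.86 − 28 = -11.14.
Midpoints: P̄ = 22.43, Q̄ = 709.0.
ε = (ΔQ/ΔP)(P̄/Q̄) = (444/-11.14)(22.43/709.0).

-1.261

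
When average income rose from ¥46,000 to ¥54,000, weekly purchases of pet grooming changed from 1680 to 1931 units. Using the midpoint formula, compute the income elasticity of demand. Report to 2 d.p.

ΔQ = 251, ΔI = 8000. Midpoints: Ī = 50,000, Q̄ = 1805.5.
ε_I = (ΔQ/ΔI)(Ī/Q̄) = (251/8000)(50000/1805.5).

0.87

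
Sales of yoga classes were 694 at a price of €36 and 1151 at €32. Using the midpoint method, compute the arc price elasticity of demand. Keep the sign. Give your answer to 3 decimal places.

-4.211

ΔQ = 1151 − 694 = 457; ΔP = 32 − 36 = -4.
Midpoints: P̄ = 34.00, Q̄ = 922.5.
ε = (ΔQ/ΔP)(P̄/Q̄) = (457/-4)(34.00/922.5).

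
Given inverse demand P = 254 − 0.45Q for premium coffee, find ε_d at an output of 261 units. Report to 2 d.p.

-1.16

At Q = 261, P = 254 − 0.45(261) = 136.55.
dP/dQ = −0.45, so dQ/dP = 1/(−0.45) = -2.222.
ε = (dQ/dP)(P/Q) = (-2.222)(136.55/261).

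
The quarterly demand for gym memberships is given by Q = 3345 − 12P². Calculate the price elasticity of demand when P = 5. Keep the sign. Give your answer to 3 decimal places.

-0.197

At P = 5, Q = 3045.
dQ/dP = −24P = -120.
ε = (dQ/dP)(P/Q) = (-120)(5/3045).
|ε| < 1, so demand is inelastic at this price.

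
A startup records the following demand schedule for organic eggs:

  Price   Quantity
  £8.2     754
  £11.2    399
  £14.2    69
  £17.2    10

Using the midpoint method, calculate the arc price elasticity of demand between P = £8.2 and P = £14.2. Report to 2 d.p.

At P = 8.2, Q = 754; at P = 14.2, Q = 69.
ΔQ = -685, ΔP = 6.0. Midpoints: P̄ = 11.20, Q̄ = 411.5.
ε = (ΔQ/ΔP)(P̄/Q̄) = (-685/6.0)(11.20/411.5).

-3.11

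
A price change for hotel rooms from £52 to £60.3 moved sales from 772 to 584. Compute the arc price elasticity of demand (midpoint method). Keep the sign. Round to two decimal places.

ΔQ = 584 − 772 = -188; ΔP = 60.3 − 52 = 8.3.
Midpoints: P̄ = 56.15, Q̄ = 678.0.
ε = (ΔQ/ΔP)(P̄/Q̄) = (-188/8.3)(56.15/678.0).

-1.88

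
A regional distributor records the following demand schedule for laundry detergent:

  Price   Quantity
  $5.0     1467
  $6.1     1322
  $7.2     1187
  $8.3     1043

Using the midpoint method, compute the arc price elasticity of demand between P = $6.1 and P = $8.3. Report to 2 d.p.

At P = 6.1, Q = 1322; at P = 8.3, Q = 1043.
ΔQ = -279, ΔP = 2.2. Midpoints: P̄ = 7.20, Q̄ = 1182.5.
ε = (ΔQ/ΔP)(P̄/Q̄) = (-279/2.2)(7.20/1182.5).

-0.77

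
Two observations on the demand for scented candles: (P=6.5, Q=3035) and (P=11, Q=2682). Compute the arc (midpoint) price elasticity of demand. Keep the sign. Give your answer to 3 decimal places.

-0.240

ΔQ = 2682 − 3035 = -353; ΔP = 11 − 6.5 = 4.5.
Midpoints: P̄ = 8.75, Q̄ = 2858.5.
ε = (ΔQ/ΔP)(P̄/Q̄) = (-353/4.5)(8.75/2858.5).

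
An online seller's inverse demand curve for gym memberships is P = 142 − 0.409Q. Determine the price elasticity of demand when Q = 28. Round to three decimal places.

-11.400

At Q = 28, P = 142 − 0.409(28) = 130.55.
dP/dQ = −0.409, so dQ/dP = 1/(−0.409) = -2.445.
ε = (dQ/dP)(P/Q) = (-2.445)(130.55/28).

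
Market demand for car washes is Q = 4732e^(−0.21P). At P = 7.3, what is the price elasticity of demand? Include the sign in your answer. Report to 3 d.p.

-1.533

At P = 7.3, Q = 1021.577.
dQ/dP = −0.21·4732e^(−0.21P) = −0.21Q = -214.531.
ε = (dQ/dP)(P/Q) = (-214.531)(7.3/1021.577).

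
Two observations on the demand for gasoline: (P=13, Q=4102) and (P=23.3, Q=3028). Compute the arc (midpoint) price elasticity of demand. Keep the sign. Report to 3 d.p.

ΔQ = 3028 − 4102 = -1074; ΔP = 23.3 − 13 = 10.3.
Midpoints: P̄ = 18.15, Q̄ = 3565.0.
ε = (ΔQ/ΔP)(P̄/Q̄) = (-1074/10.3)(18.15/3565.0).

-0.531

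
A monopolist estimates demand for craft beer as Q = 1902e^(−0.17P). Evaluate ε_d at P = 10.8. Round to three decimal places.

-1.836

At P = 10.8, Q = 303.281.
dQ/dP = −0.17·1902e^(−0.17P) = −0.17Q = -51.558.
ε = (dQ/dP)(P/Q) = (-51.558)(10.8/303.281).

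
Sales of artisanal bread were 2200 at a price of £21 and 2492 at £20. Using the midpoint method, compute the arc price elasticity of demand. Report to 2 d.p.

-2.55

ΔQ = 2492 − 2200 = 292; ΔP = 20 − 21 = -1.
Midpoints: P̄ = 20.50, Q̄ = 2346.0.
ε = (ΔQ/ΔP)(P̄/Q̄) = (292/-1)(20.50/2346.0).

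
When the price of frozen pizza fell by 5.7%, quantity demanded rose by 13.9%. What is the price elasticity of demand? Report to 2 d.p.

-2.44

ε = %ΔQ / %ΔP = (13.9)/(-5.7) = -2.439.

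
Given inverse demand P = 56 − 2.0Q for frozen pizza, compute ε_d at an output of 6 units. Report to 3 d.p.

-3.667

At Q = 6, P = 56 − 2.0(6) = 44.00.
dP/dQ = −2.0, so dQ/dP = 1/(−2.0) = -0.500.
ε = (dQ/dP)(P/Q) = (-0.500)(44.00/6).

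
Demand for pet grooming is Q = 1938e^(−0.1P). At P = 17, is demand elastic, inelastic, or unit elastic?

Q = 354.041, dQ/dP = -35.404.
ε = (dQ/dP)(P/Q) ≈ -1.700.
|ε| = 1.70 > 1.

elastic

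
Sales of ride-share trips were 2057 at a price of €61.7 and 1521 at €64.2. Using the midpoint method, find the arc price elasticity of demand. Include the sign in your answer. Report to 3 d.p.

-7.544

ΔQ = 1521 − 2057 = -536; ΔP = 64.2 − 61.7 = 2.5.
Midpoints: P̄ = 62.95, Q̄ = 1789.0.
ε = (ΔQ/ΔP)(P̄/Q̄) = (-536/2.5)(62.95/1789.0).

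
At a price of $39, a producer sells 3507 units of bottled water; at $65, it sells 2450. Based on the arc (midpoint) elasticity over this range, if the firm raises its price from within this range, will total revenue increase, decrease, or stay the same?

Arc ε = (-1057/26)(52.00/2978.5) ≈ -0.710.
|ε| = 0.71 < 1, so demand is inelastic. A price rise therefore raises total revenue.

increase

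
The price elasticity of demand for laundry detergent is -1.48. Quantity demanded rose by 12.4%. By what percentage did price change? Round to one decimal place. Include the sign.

-8.4%

%ΔP ≈ %ΔQ / ε = (12.4%)/(-1.48) = -8.38%.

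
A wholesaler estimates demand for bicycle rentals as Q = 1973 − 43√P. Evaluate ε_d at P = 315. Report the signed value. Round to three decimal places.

At P = 315, Q = 1209.826.
dQ/dP = −43/(2√P) = -1.211.
ε = (dQ/dP)(P/Q) = (-1.211)(315/1209.826).

-0.315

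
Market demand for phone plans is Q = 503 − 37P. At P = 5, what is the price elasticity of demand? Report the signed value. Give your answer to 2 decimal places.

-0.58

At P = 5, Q = 318.
dQ/dP = −37.
ε = (dQ/dP)(P/Q) = (-37)(5/318).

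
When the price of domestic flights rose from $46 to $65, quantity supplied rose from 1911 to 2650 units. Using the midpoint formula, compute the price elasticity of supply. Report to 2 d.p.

0.95

ΔQ = 2650 − 1911 = 739; ΔP = 65 − 46 = 19.
Midpoints: P̄ = 55.50, Q̄ = 2280.5.
ε_s = (ΔQ/ΔP)(P̄/Q̄) = (739/19)(55.50/2280.5).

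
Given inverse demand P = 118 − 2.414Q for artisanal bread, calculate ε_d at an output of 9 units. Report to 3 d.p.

-4.431

At Q = 9, P = 118 − 2.414(9) = 96.27.
dP/dQ = −2.414, so dQ/dP = 1/(−2.414) = -0.414.
ε = (dQ/dP)(P/Q) = (-0.414)(96.27/9).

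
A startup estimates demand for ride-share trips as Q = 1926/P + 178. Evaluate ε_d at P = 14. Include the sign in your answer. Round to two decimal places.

At P = 14, Q = 315.571.
dQ/dP = −1926/P² = -9.827.
ε = (dQ/dP)(P/Q) = (-9.827)(14/315.571).

-0.44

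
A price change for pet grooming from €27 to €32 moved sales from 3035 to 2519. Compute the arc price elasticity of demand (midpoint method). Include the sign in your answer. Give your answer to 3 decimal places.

-1.096

ΔQ = 2519 − 3035 = -516; ΔP = 32 − 27 = 5.
Midpoints: P̄ = 29.50, Q̄ = 2777.0.
ε = (ΔQ/ΔP)(P̄/Q̄) = (-516/5)(29.50/2777.0).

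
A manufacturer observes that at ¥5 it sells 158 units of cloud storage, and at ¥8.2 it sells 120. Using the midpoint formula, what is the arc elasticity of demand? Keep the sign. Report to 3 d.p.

ΔQ = 120 − 158 = -38; ΔP = 8.2 − 5 = 3.2.
Midpoints: P̄ = 6.60, Q̄ = 139.0.
ε = (ΔQ/ΔP)(P̄/Q̄) = (-38/3.2)(6.60/139.0).

-0.564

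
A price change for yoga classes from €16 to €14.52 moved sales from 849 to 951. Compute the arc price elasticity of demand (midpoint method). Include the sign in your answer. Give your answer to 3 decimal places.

-1.169

ΔQ = 951 − 849 = 102; ΔP = 14.52 − 16 = -1.48.
Midpoints: P̄ = 15.26, Q̄ = 900.0.
ε = (ΔQ/ΔP)(P̄/Q̄) = (102/-1.48)(15.26/900.0).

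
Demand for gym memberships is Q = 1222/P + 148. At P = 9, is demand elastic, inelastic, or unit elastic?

Q = 283.778, dQ/dP = -15.086.
ε = (dQ/dP)(P/Q) ≈ -0.478.
|ε| = 0.48 < 1.

inelastic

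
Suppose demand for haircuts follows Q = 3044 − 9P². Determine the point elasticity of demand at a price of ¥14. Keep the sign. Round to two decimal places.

At P = 14, Q = 1280.
dQ/dP = −18P = -252.
ε = (dQ/dP)(P/Q) = (-252)(14/1280).
|ε| > 1, so demand is elastic at this price.

-2.76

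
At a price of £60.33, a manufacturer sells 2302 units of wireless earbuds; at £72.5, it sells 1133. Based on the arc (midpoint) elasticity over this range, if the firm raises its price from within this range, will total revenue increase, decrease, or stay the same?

Arc ε = (-1169/12.17)(66.41/1717.5) ≈ -3.714.
|ε| = 3.71 > 1, so demand is elastic. A price rise therefore reduces total revenue.

decrease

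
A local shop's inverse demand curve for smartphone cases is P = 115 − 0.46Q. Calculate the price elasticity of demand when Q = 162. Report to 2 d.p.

-0.54

At Q = 162, P = 115 − 0.46(162) = 40.48.
dP/dQ = −0.46, so dQ/dP = 1/(−0.46) = -2.174.
ε = (dQ/dP)(P/Q) = (-2.174)(40.48/162).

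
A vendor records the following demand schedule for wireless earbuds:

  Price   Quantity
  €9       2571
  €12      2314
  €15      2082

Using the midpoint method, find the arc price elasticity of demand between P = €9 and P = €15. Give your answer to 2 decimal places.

-0.42

At P = 9, Q = 2571; at P = 15, Q = 2082.
ΔQ = -489, ΔP = 6. Midpoints: P̄ = 12.00, Q̄ = 2326.5.
ε = (ΔQ/ΔP)(P̄/Q̄) = (-489/6)(12.00/2326.5).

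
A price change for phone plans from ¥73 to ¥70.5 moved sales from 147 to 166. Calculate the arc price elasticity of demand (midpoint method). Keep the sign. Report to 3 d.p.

-3.484

ΔQ = 166 − 147 = 19; ΔP = 70.5 − 73 = -2.5.
Midpoints: P̄ = 71.75, Q̄ = 156.5.
ε = (ΔQ/ΔP)(P̄/Q̄) = (19/-2.5)(71.75/156.5).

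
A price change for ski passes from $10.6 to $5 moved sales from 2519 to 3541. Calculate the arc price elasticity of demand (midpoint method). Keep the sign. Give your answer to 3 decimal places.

-0.470

ΔQ = 3541 − 2519 = 1022; ΔP = 5 − 10.6 = -5.6.
Midpoints: P̄ = 7.80, Q̄ = 3030.0.
ε = (ΔQ/ΔP)(P̄/Q̄) = (1022/-5.6)(7.80/3030.0).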